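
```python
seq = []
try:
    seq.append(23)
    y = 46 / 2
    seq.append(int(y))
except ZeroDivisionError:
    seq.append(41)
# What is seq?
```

Step-by-step execution trace:
1. try: `seq.append(23)` → seq = [23].
2. `y = 46 / 2` → y = 23.0. No exception raised.
3. `seq.append(int(y))` → seq = [23, 23].
4. `except ZeroDivisionError` is skipped (no exception was raised).
Result: [23, 23]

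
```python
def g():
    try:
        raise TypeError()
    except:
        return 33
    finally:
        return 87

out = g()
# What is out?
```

Step-by-step execution trace:
1. `g()` enters try: `raise TypeError()` raises TypeError.
2. bare `except` matches → `return 33` sets pending return value 33.
3. Before returning, `finally: return 87` runs and overrides the pending return.
4. g() returns 87 → out = 87.
Result: 87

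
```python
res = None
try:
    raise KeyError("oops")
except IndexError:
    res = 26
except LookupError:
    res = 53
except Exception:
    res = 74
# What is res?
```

Step-by-step execution trace:
1. `raise KeyError(...)` raises KeyError.
2. `except IndexError` does not match (KeyError is not a subclass of IndexError); skipped.
3. `except LookupError` matches (KeyError is a subclass of LookupError) → res = 53.
4. `except Exception` is not reached.
Result: 53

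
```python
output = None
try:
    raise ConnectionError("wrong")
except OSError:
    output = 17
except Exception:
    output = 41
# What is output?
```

Step-by-step execution trace:
1. `raise ConnectionError(...)` raises ConnectionError.
2. `except OSError` matches (ConnectionError is a subclass of OSError) → output = 17.
3. `except Exception` is not reached.
Result: 17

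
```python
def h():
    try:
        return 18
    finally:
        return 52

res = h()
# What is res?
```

Step-by-step execution trace:
1. `h()` enters try: `return 18` sets pending return value 18.
2. Before returning, `finally: return 52` runs and overrides the pending return.
3. h() returns 52 → res = 52.
Result: 52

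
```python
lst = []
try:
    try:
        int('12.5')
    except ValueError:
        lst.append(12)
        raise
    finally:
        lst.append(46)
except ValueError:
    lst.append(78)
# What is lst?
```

Step-by-step execution trace:
1. Inner try: `int('12.5')` raises ValueError.
2. Inner `except ValueError` matches → `lst.append(12)` → lst = [12].
3. bare `raise` re-raises ValueError.
4. Inner `finally` runs during unwinding: `lst.append(46)` → lst = [12, 46].
5. Outer `except ValueError` matches → `lst.append(78)` → lst = [12, 46, 78].
Result: [12, 46, 78]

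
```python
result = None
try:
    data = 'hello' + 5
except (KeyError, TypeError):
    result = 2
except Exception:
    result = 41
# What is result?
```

Step-by-step execution trace:
1. `data = 'hello' + 5` raises TypeError.
2. `except (KeyError, TypeError)` matches (TypeError is in the tuple) → result = 2.
3. `except Exception` is not reached.
Result: 2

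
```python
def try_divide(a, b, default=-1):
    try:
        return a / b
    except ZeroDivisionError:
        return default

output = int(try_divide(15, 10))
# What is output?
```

Step-by-step execution trace:
1. `try_divide(15, 10)` enters try: `return 15 / 10` → returns 1.5. No exception raised.
2. `except ZeroDivisionError` is skipped.
3. `int(1.5)` → 1 → output = 1.
Result: 1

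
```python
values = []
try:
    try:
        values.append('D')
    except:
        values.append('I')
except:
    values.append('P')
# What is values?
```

Step-by-step execution trace:
1. Inner try: `values.append('D')` → values = ['D']. No exception raised.
2. Inner `except` is skipped.
3. Inner try completes normally; outer `except` is skipped.
Result: ['D']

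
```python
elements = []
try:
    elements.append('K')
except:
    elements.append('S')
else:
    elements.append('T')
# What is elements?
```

Step-by-step execution trace:
1. try: `elements.append('K')` → elements = ['K']. No exception raised.
2. `except` is skipped.
3. `else` runs (try completed without exception): `elements.append('T')` → elements = ['K', 'T'].
Result: ['K', 'T']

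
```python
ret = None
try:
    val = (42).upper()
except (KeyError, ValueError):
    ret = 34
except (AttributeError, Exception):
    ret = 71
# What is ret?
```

Step-by-step execution trace:
1. `val = (42).upper()` raises AttributeError.
2. `except (KeyError, ValueError)` does not match AttributeError; skipped.
3. `except (AttributeError, Exception)` matches (AttributeError is in the tuple) → ret = 71.
Result: 71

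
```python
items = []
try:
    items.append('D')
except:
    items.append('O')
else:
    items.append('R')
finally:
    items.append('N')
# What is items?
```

Step-by-step execution trace:
1. try: `items.append('D')` → items = ['D']. No exception raised.
2. `except` is skipped.
3. `else` runs: `items.append('R')` → items = ['D', 'R'].
4. `finally` always runs: `items.append('N')` → items = ['D', 'R', 'N'].
Result: ['D', 'R', 'N']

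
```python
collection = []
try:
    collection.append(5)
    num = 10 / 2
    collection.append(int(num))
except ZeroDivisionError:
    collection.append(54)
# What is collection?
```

Step-by-step execution trace:
1. try: `collection.append(5)` → collection = [5].
2. `num = 10 / 2` → num = 5.0. No exception raised.
3. `collection.append(int(num))` → collection = [5, 5].
4. `except ZeroDivisionError` is skipped (no exception was raised).
Result: [5, 5]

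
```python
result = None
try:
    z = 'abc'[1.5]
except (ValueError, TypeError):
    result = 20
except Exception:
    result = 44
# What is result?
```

Step-by-step execution trace:
1. `z = 'abc'[1.5]` raises TypeError.
2. `except (ValueError, TypeError)` matches (TypeError is in the tuple) → result = 20.
3. `except Exception` is not reached.
Result: 20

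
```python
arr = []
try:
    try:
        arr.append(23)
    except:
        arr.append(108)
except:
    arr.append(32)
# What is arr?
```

Step-by-step execution trace:
1. Inner try: `arr.append(23)` → arr = [23]. No exception raised.
2. Inner `except` is skipped.
3. Inner try completes normally; outer `except` is skipped.
Result: [23]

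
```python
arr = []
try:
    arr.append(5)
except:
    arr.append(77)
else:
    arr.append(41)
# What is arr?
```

Step-by-step execution trace:
1. try: `arr.append(5)` → arr = [5]. No exception raised.
2. `except` is skipped.
3. `else` runs (try completed without exception): `arr.append(41)` → arr = [5, 41].
Result: [5, 41]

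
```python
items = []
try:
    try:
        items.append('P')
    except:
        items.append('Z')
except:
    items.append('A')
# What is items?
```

Step-by-step execution trace:
1. Inner try: `items.append('P')` → items = ['P']. No exception raised.
2. Inner `except` is skipped.
3. Inner try completes normally; outer `except` is skipped.
Result: ['P']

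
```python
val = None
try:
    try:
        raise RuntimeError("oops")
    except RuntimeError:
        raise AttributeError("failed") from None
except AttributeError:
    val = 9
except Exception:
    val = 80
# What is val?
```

Step-by-step execution trace:
1. Inner try raises RuntimeError; inner `except RuntimeError` catches it.
2. `raise AttributeError(...) from None` raises AttributeError (from None suppresses __context__, but the active exception is still AttributeError).
3. Outer `except AttributeError` matches → val = 9.
4. `except Exception` is not reached.
Result: 9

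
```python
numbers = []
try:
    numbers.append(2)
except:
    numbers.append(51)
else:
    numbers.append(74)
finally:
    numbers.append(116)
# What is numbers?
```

Step-by-step execution trace:
1. try: `numbers.append(2)` → numbers = [2]. No exception raised.
2. `except` is skipped.
3. `else` runs: `numbers.append(74)` → numbers = [2, 74].
4. `finally` always runs: `numbers.append(116)` → numbers = [2, 74, 116].
Result: [2, 74, 116]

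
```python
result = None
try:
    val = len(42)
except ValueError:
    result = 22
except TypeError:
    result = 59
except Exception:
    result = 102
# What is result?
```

Step-by-step execution trace:
1. `val = len(42)` raises TypeError.
2. `except ValueError` does not match TypeError; skipped.
3. `except TypeError` matches → result = 59.
4. Remaining except clauses are skipped.
Result: 59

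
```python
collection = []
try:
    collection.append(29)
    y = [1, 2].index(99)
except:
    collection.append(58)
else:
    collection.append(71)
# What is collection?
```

Step-by-step execution trace:
1. try: `collection.append(29)` → collection = [29].
2. `y = [1, 2].index(99)` raises ValueError.
3. bare `except` matches → `collection.append(58)` → collection = [29, 58].
4. `else` is skipped (an exception was raised).
Result: [29, 58]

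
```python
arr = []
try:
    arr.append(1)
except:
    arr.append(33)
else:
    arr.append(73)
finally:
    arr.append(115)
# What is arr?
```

Step-by-step execution trace:
1. try: `arr.append(1)` → arr = [1]. No exception raised.
2. `except` is skipped.
3. `else` runs: `arr.append(73)` → arr = [1, 73].
4. `finally` always runs: `arr.append(115)` → arr = [1, 73, 115].
Result: [1, 73, 115]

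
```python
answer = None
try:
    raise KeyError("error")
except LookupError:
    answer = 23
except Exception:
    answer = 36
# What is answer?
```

Step-by-step execution trace:
1. `raise KeyError(...)` raises KeyError.
2. `except LookupError` matches (KeyError is a subclass of LookupError) → answer = 23.
3. `except Exception` is not reached.
Result: 23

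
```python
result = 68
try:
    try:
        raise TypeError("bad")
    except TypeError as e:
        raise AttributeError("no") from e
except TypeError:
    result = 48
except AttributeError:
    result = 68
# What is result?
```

Step-by-step execution trace:
1. Inner try raises TypeError; inner `except TypeError as e` catches it.
2. `raise AttributeError(...) from e` raises AttributeError (TypeError is attached as __cause__, but only AttributeError is active).
3. Outer `except TypeError` does not match AttributeError; skipped.
4. Outer `except AttributeError` matches → result = 68.
Result: 68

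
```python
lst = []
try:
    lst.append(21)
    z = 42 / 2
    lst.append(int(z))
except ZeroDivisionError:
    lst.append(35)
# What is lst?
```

Step-by-step execution trace:
1. try: `lst.append(21)` → lst = [21].
2. `z = 42 / 2` → z = 21.0. No exception raised.
3. `lst.append(int(z))` → lst = [21, 21].
4. `except ZeroDivisionError` is skipped (no exception was raised).
Result: [21, 21]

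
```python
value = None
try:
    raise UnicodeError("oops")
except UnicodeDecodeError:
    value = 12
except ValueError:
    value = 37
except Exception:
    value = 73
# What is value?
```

Step-by-step execution trace:
1. `raise UnicodeError(...)` raises UnicodeError.
2. `except UnicodeDecodeError` does not match (UnicodeError is not a subclass of UnicodeDecodeError); skipped.
3. `except ValueError` matches (UnicodeError is a subclass of ValueError) → value = 37.
4. `except Exception` is not reached.
Result: 37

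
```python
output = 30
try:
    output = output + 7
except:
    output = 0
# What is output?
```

Step-by-step execution trace:
1. output starts at 30.
2. try: `output = output + 7` → output = 37. No exception raised.
3. `except` is skipped.
Result: 37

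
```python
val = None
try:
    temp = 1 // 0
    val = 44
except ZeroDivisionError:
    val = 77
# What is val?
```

Step-by-step execution trace:
1. `temp = 1 // 0` raises ZeroDivisionError.
2. `val = 44` is not reached.
3. `except ZeroDivisionError` matches → val = 77.
Result: 77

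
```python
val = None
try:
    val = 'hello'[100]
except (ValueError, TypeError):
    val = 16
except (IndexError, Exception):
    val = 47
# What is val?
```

Step-by-step execution trace:
1. `val = 'hello'[100]` raises IndexError.
2. `except (ValueError, TypeError)` does not match IndexError; skipped.
3. `except (IndexError, Exception)` matches (IndexError is in the tuple) → val = 47.
Result: 47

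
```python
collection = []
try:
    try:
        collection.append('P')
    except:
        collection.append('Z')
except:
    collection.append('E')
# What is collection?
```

Step-by-step execution trace:
1. Inner try: `collection.append('P')` → collection = ['P']. No exception raised.
2. Inner `except` is skipped.
3. Inner try completes normally; outer `except` is skipped.
Result: ['P']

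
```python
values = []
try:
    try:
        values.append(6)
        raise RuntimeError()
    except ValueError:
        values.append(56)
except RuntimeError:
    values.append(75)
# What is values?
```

Step-by-step execution trace:
1. Inner try: `values.append(6)` → values = [6].
2. `raise RuntimeError()` raises RuntimeError.
3. Inner `except ValueError` does not match RuntimeError; exception propagates to outer try.
4. Outer `except RuntimeError` matches → `values.append(75)` → values = [6, 75].
Result: [6, 75]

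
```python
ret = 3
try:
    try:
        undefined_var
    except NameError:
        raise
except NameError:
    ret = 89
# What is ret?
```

Step-by-step execution trace:
1. Inner try: `undefined_var` raises NameError.
2. Inner `except NameError` matches; bare `raise` re-raises the same NameError.
3. Outer `except NameError` matches → ret = 89.
Result: 89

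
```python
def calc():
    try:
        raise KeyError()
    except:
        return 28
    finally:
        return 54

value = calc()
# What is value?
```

Step-by-step execution trace:
1. `calc()` enters try: `raise KeyError()` raises KeyError.
2. bare `except` matches → `return 28` sets pending return value 28.
3. Before returning, `finally: return 54` runs and overrides the pending return.
4. calc() returns 54 → value = 54.
Result: 54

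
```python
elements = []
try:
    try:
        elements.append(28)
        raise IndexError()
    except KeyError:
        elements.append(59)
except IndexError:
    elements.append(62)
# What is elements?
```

Step-by-step execution trace:
1. Inner try: `elements.append(28)` → elements = [28].
2. `raise IndexError()` raises IndexError.
3. Inner `except KeyError` does not match IndexError; exception propagates to outer try.
4. Outer `except IndexError` matches → `elements.append(62)` → elements = [28, 62].
Result: [28, 62]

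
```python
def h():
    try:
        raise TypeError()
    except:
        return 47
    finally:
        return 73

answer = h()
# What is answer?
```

Step-by-step execution trace:
1. `h()` enters try: `raise TypeError()` raises TypeError.
2. bare `except` matches → `return 47` sets pending return value 47.
3. Before returning, `finally: return 73` runs and overrides the pending return.
4. h() returns 73 → answer = 73.
Result: 73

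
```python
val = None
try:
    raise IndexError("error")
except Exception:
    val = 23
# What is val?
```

Step-by-step execution trace:
1. `raise IndexError(...)` raises IndexError.
2. `except Exception` matches (IndexError is a subclass of Exception) → val = 23.
Result: 23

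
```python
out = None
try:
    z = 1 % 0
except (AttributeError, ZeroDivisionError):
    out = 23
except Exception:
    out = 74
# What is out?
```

Step-by-step execution trace:
1. `z = 1 % 0` raises ZeroDivisionError.
2. `except (AttributeError, ZeroDivisionError)` matches (ZeroDivisionError is in the tuple) → out = 23.
3. `except Exception` is not reached.
Result: 23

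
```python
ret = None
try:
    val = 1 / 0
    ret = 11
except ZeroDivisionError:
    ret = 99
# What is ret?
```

Step-by-step execution trace:
1. `val = 1 / 0` raises ZeroDivisionError.
2. `ret = 11` is not reached.
3. `except ZeroDivisionError` matches → ret = 99.
Result: 99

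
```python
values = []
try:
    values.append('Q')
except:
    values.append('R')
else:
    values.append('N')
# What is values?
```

Step-by-step execution trace:
1. try: `values.append('Q')` → values = ['Q']. No exception raised.
2. `except` is skipped.
3. `else` runs (try completed without exception): `values.append('N')` → values = ['Q', 'N'].
Result: ['Q', 'N']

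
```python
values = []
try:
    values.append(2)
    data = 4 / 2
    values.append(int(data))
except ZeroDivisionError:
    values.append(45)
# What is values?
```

Step-by-step execution trace:
1. try: `values.append(2)` → values = [2].
2. `data = 4 / 2` → data = 2.0. No exception raised.
3. `values.append(int(data))` → values = [2, 2].
4. `except ZeroDivisionError` is skipped (no exception was raised).
Result: [2, 2]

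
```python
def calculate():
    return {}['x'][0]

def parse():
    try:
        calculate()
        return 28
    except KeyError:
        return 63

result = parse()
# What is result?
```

Step-by-step execution trace:
1. `parse()` calls `calculate()`.
2. `calculate()` evaluates `{}['x'][0]`, which raises KeyError; it propagates to the caller.
3. `return 28` is not reached.
4. `except KeyError` in parse matches → returns 63.
5. result = 63.
Result: 63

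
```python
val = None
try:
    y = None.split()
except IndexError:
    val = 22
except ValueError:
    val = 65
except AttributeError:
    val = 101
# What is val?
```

Step-by-step execution trace:
1. `y = None.split()` raises AttributeError.
2. `except IndexError` does not match AttributeError; skipped.
3. `except ValueError` does not match AttributeError; skipped.
4. `except AttributeError` matches → val = 101.
Result: 101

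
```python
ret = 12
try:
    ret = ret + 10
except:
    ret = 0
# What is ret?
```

Step-by-step execution trace:
1. ret starts at 12.
2. try: `ret = ret + 10` → ret = 22. No exception raised.
3. `except` is skipped.
Result: 22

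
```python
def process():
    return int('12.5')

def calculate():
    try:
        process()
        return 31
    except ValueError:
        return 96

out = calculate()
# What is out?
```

Step-by-step execution trace:
1. `calculate()` calls `process()`.
2. `process()` evaluates `int('12.5')`, which raises ValueError; it propagates to the caller.
3. `return 31` is not reached.
4. `except ValueError` in calculate matches → returns 96.
5. out = 96.
Result: 96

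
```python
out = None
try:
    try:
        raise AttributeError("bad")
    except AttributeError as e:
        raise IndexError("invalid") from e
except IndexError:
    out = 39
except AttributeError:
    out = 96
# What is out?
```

Step-by-step execution trace:
1. Inner try raises AttributeError; inner `except AttributeError as e` catches it.
2. `raise IndexError(...) from e` raises IndexError (AttributeError is attached as __cause__, but only IndexError is active).
3. Outer `except IndexError` matches → out = 39.
4. `except AttributeError` is not reached.
Result: 39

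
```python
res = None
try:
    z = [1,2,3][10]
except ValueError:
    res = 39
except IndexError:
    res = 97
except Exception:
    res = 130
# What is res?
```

Step-by-step execution trace:
1. `z = [1,2,3][10]` raises IndexError.
2. `except ValueError` does not match IndexError; skipped.
3. `except IndexError` matches → res = 97.
4. Remaining except clauses are skipped.
Result: 97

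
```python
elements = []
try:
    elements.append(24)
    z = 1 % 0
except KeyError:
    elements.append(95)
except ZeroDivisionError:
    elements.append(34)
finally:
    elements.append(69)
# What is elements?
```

Step-by-step execution trace:
1. try: `elements.append(24)` → elements = [24].
2. `z = 1 % 0` raises ZeroDivisionError.
3. `except KeyError` does not match ZeroDivisionError; skipped.
4. `except ZeroDivisionError` matches → `elements.append(34)` → elements = [24, 34].
5. finally always runs: `elements.append(69)` → elements = [24, 34, 69].
Result: [24, 34, 69]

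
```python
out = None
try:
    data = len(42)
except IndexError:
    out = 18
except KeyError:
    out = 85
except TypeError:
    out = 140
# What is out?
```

Step-by-step execution trace:
1. `data = len(42)` raises TypeError.
2. `except IndexError` does not match TypeError; skipped.
3. `except KeyError` does not match TypeError; skipped.
4. `except TypeError` matches → out = 140.
Result: 140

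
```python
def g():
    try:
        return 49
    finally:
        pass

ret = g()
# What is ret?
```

Step-by-step execution trace:
1. `g()` enters try: `return 49` sets pending return value 49.
2. Before returning, `finally: pass` runs (no effect).
3. g() returns 49 → ret = 49.
Result: 49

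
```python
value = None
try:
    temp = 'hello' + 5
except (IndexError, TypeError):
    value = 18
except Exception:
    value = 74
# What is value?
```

Step-by-step execution trace:
1. `temp = 'hello' + 5` raises TypeError.
2. `except (IndexError, TypeError)` matches (TypeError is in the tuple) → value = 18.
3. `except Exception` is not reached.
Result: 18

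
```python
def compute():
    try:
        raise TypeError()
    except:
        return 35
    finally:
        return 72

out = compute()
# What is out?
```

Step-by-step execution trace:
1. `compute()` enters try: `raise TypeError()` raises TypeError.
2. bare `except` matches → `return 35` sets pending return value 35.
3. Before returning, `finally: return 72` runs and overrides the pending return.
4. compute() returns 72 → out = 72.
Result: 72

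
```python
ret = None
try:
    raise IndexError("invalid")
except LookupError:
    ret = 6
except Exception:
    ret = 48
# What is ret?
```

Step-by-step execution trace:
1. `raise IndexError(...)` raises IndexError.
2. `except LookupError` matches (IndexError is a subclass of LookupError) → ret = 6.
3. `except Exception` is not reached.
Result: 6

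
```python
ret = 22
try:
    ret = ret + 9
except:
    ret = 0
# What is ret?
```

Step-by-step execution trace:
1. ret starts at 22.
2. try: `ret = ret + 9` → ret = 31. No exception raised.
3. `except` is skipped.
Result: 31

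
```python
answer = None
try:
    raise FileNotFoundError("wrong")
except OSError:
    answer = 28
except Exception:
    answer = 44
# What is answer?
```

Step-by-step execution trace:
1. `raise FileNotFoundError(...)` raises FileNotFoundError.
2. `except OSError` matches (FileNotFoundError is a subclass of OSError) → answer = 28.
3. `except Exception` is not reached.
Result: 28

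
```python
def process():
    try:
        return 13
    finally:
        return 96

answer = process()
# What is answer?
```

Step-by-step execution trace:
1. `process()` enters try: `return 13` sets pending return value 13.
2. Before returning, `finally: return 96` runs and overrides the pending return.
3. process() returns 96 → answer = 96.
Result: 96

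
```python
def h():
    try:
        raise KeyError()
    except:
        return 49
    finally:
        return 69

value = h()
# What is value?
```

Step-by-step execution trace:
1. `h()` enters try: `raise KeyError()` raises KeyError.
2. bare `except` matches → `return 49` sets pending return value 49.
3. Before returning, `finally: return 69` runs and overrides the pending return.
4. h() returns 69 → value = 69.
Result: 69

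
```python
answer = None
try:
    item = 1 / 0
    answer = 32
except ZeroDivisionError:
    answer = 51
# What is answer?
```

Step-by-step execution trace:
1. `item = 1 / 0` raises ZeroDivisionError.
2. `answer = 32` is not reached.
3. `except ZeroDivisionError` matches → answer = 51.
Result: 51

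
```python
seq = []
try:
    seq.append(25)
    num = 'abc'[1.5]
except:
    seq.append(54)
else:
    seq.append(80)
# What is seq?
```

Step-by-step execution trace:
1. try: `seq.append(25)` → seq = [25].
2. `num = 'abc'[1.5]` raises TypeError.
3. bare `except` matches → `seq.append(54)` → seq = [25, 54].
4. `else` is skipped (an exception was raised).
Result: [25, 54]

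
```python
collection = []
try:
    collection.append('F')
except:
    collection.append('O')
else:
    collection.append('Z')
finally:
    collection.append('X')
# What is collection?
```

Step-by-step execution trace:
1. try: `collection.append('F')` → collection = ['F']. No exception raised.
2. `except` is skipped.
3. `else` runs: `collection.append('Z')` → collection = ['F', 'Z'].
4. `finally` always runs: `collection.append('X')` → collection = ['F', 'Z', 'X'].
Result: ['F', 'Z', 'X']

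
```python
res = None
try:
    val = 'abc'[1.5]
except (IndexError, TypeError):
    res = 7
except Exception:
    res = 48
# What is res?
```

Step-by-step execution trace:
1. `val = 'abc'[1.5]` raises TypeError.
2. `except (IndexError, TypeError)` matches (TypeError is in the tuple) → res = 7.
3. `except Exception` is not reached.
Result: 7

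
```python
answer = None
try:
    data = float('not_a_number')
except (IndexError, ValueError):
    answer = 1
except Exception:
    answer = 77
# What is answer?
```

Step-by-step execution trace:
1. `data = float('not_a_number')` raises ValueError.
2. `except (IndexError, ValueError)` matches (ValueError is in the tuple) → answer = 1.
3. `except Exception` is not reached.
Result: 1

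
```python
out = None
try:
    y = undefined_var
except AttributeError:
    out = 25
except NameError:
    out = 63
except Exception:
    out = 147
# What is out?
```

Step-by-step execution trace:
1. `y = undefined_var` raises NameError.
2. `except AttributeError` does not match NameError; skipped.
3. `except NameError` matches → out = 63.
4. Remaining except clauses are skipped.
Result: 63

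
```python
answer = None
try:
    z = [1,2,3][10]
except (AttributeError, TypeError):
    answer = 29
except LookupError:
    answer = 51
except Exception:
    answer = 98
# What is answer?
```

Step-by-step execution trace:
1. `z = [1,2,3][10]` raises IndexError.
2. `except (AttributeError, TypeError)` does not match IndexError; skipped.
3. `except LookupError` matches (IndexError is a subclass of LookupError) → answer = 51.
4. `except Exception` is not reached.
Result: 51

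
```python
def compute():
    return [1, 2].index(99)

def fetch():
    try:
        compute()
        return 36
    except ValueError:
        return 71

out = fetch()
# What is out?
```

Step-by-step execution trace:
1. `fetch()` calls `compute()`.
2. `compute()` evaluates `[1, 2].index(99)`, which raises ValueError; it propagates to the caller.
3. `return 36` is not reached.
4. `except ValueError` in fetch matches → returns 71.
5. out = 71.
Result: 71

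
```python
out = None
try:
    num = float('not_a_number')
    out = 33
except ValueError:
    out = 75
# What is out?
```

Step-by-step execution trace:
1. `num = float('not_a_number')` raises ValueError.
2. `out = 33` is not reached.
3. `except ValueError` matches → out = 75.
Result: 75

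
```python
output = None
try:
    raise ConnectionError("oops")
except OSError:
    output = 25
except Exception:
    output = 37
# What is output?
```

Step-by-step execution trace:
1. `raise ConnectionError(...)` raises ConnectionError.
2. `except OSError` matches (ConnectionError is a subclass of OSError) → output = 25.
3. `except Exception` is not reached.
Result: 25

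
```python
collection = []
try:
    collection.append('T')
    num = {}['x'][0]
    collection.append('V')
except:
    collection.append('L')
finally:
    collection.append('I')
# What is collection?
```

Step-by-step execution trace:
1. try: `collection.append('T')` → collection = ['T'].
2. `num = {}['x'][0]` raises KeyError; `collection.append('V')` is not reached.
3. bare `except` matches → `collection.append('L')` → collection = ['T', 'L'].
4. finally always runs: `collection.append('I')` → collection = ['T', 'L', 'I'].
Result: ['T', 'L', 'I']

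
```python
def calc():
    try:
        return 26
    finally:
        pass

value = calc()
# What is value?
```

Step-by-step execution trace:
1. `calc()` enters try: `return 26` sets pending return value 26.
2. Before returning, `finally: pass` runs (no effect).
3. calc() returns 26 → value = 26.
Result: 26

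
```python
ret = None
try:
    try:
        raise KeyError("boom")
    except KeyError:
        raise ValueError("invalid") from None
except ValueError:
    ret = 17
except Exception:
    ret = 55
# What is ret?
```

Step-by-step execution trace:
1. Inner try raises KeyError; inner `except KeyError` catches it.
2. `raise ValueError(...) from None` raises ValueError (from None suppresses __context__, but the active exception is still ValueError).
3. Outer `except ValueError` matches → ret = 17.
4. `except Exception` is not reached.
Result: 17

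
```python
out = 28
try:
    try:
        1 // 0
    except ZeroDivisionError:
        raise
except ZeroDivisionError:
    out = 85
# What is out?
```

Step-by-step execution trace:
1. Inner try: `1 // 0` raises ZeroDivisionError.
2. Inner `except ZeroDivisionError` matches; bare `raise` re-raises the same ZeroDivisionError.
3. Outer `except ZeroDivisionError` matches → out = 85.
Result: 85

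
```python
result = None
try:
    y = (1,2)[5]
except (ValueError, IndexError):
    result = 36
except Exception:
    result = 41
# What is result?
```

Step-by-step execution trace:
1. `y = (1,2)[5]` raises IndexError.
2. `except (ValueError, IndexError)` matches (IndexError is in the tuple) → result = 36.
3. `except Exception` is not reached.
Result: 36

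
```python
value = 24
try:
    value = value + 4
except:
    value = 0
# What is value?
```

Step-by-step execution trace:
1. value starts at 24.
2. try: `value = value + 4` → value = 28. No exception raised.
3. `except` is skipped.
Result: 28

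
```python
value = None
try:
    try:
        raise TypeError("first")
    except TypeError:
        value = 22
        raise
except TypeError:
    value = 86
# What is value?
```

Step-by-step execution trace:
1. Inner try: `raise TypeError("first")` raises TypeError.
2. Inner `except TypeError` matches → value = 22.
3. bare `raise` re-raises the same TypeError.
4. Outer `except TypeError` matches → value = 86.
Result: 86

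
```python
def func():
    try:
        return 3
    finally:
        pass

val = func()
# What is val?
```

Step-by-step execution trace:
1. `func()` enters try: `return 3` sets pending return value 3.
2. Before returning, `finally: pass` runs (no effect).
3. func() returns 3 → val = 3.
Result: 3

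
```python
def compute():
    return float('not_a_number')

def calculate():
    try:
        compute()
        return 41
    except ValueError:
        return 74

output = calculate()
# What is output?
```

Step-by-step execution trace:
1. `calculate()` calls `compute()`.
2. `compute()` evaluates `float('not_a_number')`, which raises ValueError; it propagates to the caller.
3. `return 41` is not reached.
4. `except ValueError` in calculate matches → returns 74.
5. output = 74.
Result: 74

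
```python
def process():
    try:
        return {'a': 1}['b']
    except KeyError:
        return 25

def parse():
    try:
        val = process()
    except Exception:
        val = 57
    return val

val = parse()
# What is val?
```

Step-by-step execution trace:
1. `parse()` calls `process()`.
2. In process: `{'a': 1}['b']` raises KeyError; `except KeyError` catches it → returns 25.
3. In parse: `val = process()` → val = 25. No exception reaches parse.
4. `except Exception` is skipped; parse returns 25.
5. val = 25.
Result: 25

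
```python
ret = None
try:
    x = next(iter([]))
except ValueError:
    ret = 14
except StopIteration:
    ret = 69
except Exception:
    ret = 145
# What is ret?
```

Step-by-step execution trace:
1. `x = next(iter([]))` raises StopIteration.
2. `except ValueError` does not match StopIteration; skipped.
3. `except StopIteration` matches → ret = 69.
4. Remaining except clauses are skipped.
Result: 69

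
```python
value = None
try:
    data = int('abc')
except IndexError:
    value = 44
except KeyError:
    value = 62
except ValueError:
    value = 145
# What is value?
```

Step-by-step execution trace:
1. `data = int('abc')` raises ValueError.
2. `except IndexError` does not match ValueError; skipped.
3. `except KeyError` does not match ValueError; skipped.
4. `except ValueError` matches → value = 145.
Result: 145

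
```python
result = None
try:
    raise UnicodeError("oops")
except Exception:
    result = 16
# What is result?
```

Step-by-step execution trace:
1. `raise UnicodeError(...)` raises UnicodeError.
2. `except Exception` matches (UnicodeError is a subclass of Exception) → result = 16.
Result: 16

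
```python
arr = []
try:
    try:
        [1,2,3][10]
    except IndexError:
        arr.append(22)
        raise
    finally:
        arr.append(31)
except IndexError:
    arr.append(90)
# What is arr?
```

Step-by-step execution trace:
1. Inner try: `[1,2,3][10]` raises IndexError.
2. Inner `except IndexError` matches → `arr.append(22)` → arr = [22].
3. bare `raise` re-raises IndexError.
4. Inner `finally` runs during unwinding: `arr.append(31)` → arr = [22, 31].
5. Outer `except IndexError` matches → `arr.append(90)` → arr = [22, 31, 90].
Result: [22, 31, 90]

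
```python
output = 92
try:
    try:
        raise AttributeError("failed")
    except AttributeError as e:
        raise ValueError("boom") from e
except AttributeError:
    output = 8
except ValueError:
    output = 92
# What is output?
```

Step-by-step execution trace:
1. Inner try raises AttributeError; inner `except AttributeError as e` catches it.
2. `raise ValueError(...) from e` raises ValueError (AttributeError is attached as __cause__, but only ValueError is active).
3. Outer `except AttributeError` does not match ValueError; skipped.
4. Outer `except ValueError` matches → output = 92.
Result: 92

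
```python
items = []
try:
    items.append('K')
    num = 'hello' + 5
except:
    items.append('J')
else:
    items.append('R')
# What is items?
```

Step-by-step execution trace:
1. try: `items.append('K')` → items = ['K'].
2. `num = 'hello' + 5` raises TypeError.
3. bare `except` matches → `items.append('J')` → items = ['K', 'J'].
4. `else` is skipped (an exception was raised).
Result: ['K', 'J']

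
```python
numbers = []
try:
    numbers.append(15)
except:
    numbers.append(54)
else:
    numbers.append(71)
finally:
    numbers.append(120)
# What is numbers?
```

Step-by-step execution trace:
1. try: `numbers.append(15)` → numbers = [15]. No exception raised.
2. `except` is skipped.
3. `else` runs: `numbers.append(71)` → numbers = [15, 71].
4. `finally` always runs: `numbers.append(120)` → numbers = [15, 71, 120].
Result: [15, 71, 120]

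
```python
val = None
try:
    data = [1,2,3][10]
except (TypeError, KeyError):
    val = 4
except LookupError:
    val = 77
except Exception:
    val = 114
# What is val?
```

Step-by-step execution trace:
1. `data = [1,2,3][10]` raises IndexError.
2. `except (TypeError, KeyError)` does not match IndexError; skipped.
3. `except LookupError` matches (IndexError is a subclass of LookupError) → val = 77.
4. `except Exception` is not reached.
Result: 77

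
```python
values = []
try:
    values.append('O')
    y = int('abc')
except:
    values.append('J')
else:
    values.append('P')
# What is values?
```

Step-by-step execution trace:
1. try: `values.append('O')` → values = ['O'].
2. `y = int('abc')` raises ValueError.
3. bare `except` matches → `values.append('J')` → values = ['O', 'J'].
4. `else` is skipped (an exception was raised).
Result: ['O', 'J']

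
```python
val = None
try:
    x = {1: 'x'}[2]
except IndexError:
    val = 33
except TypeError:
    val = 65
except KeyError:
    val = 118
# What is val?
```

Step-by-step execution trace:
1. `x = {1: 'x'}[2]` raises KeyError.
2. `except IndexError` does not match KeyError; skipped.
3. `except TypeError` does not match KeyError; skipped.
4. `except KeyError` matches → val = 118.
Result: 118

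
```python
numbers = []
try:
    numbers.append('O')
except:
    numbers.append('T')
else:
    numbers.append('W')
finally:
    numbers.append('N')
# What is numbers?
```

Step-by-step execution trace:
1. try: `numbers.append('O')` → numbers = ['O']. No exception raised.
2. `except` is skipped.
3. `else` runs: `numbers.append('W')` → numbers = ['O', 'W'].
4. `finally` always runs: `numbers.append('N')` → numbers = ['O', 'W', 'N'].
Result: ['O', 'W', 'N']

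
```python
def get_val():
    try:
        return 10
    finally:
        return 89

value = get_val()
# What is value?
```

Step-by-step execution trace:
1. `get_val()` enters try: `return 10` sets pending return value 10.
2. Before returning, `finally: return 89` runs and overrides the pending return.
3. get_val() returns 89 → value = 89.
Result: 89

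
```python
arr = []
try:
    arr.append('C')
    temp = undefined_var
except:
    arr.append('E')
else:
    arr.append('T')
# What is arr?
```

Step-by-step execution trace:
1. try: `arr.append('C')` → arr = ['C'].
2. `temp = undefined_var` raises NameError.
3. bare `except` matches → `arr.append('E')` → arr = ['C', 'E'].
4. `else` is skipped (an exception was raised).
Result: ['C', 'E']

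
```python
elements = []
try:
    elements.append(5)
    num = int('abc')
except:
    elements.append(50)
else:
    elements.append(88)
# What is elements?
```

Step-by-step execution trace:
1. try: `elements.append(5)` → elements = [5].
2. `num = int('abc')` raises ValueError.
3. bare `except` matches → `elements.append(50)` → elements = [5, 50].
4. `else` is skipped (an exception was raised).
Result: [5, 50]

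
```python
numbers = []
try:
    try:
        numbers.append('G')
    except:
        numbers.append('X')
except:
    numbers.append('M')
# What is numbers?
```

Step-by-step execution trace:
1. Inner try: `numbers.append('G')` → numbers = ['G']. No exception raised.
2. Inner `except` is skipped.
3. Inner try completes normally; outer `except` is skipped.
Result: ['G']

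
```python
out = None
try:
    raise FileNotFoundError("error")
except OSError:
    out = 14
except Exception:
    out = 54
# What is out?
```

Step-by-step execution trace:
1. `raise FileNotFoundError(...)` raises FileNotFoundError.
2. `except OSError` matches (FileNotFoundError is a subclass of OSError) → out = 14.
3. `except Exception` is not reached.
Result: 14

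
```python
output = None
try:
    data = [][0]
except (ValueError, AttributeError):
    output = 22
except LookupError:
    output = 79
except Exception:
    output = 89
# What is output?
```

Step-by-step execution trace:
1. `data = [][0]` raises IndexError.
2. `except (ValueError, AttributeError)` does not match IndexError; skipped.
3. `except LookupError` matches (IndexError is a subclass of LookupError) → output = 79.
4. `except Exception` is not reached.
Result: 79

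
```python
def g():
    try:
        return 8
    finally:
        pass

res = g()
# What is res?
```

Step-by-step execution trace:
1. `g()` enters try: `return 8` sets pending return value 8.
2. Before returning, `finally: pass` runs (no effect).
3. g() returns 8 → res = 8.
Result: 8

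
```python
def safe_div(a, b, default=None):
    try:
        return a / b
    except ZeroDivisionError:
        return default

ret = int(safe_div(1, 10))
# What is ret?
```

Step-by-step execution trace:
1. `safe_div(1, 10)` enters try: `return 1 / 10` → returns 0.1. No exception raised.
2. `except ZeroDivisionError` is skipped.
3. `int(0.1)` → 0 → ret = 0.
Result: 0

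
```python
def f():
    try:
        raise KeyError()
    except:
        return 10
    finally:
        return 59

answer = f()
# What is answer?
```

Step-by-step execution trace:
1. `f()` enters try: `raise KeyError()` raises KeyError.
2. bare `except` matches → `return 10` sets pending return value 10.
3. Before returning, `finally: return 59` runs and overrides the pending return.
4. f() returns 59 → answer = 59.
Result: 59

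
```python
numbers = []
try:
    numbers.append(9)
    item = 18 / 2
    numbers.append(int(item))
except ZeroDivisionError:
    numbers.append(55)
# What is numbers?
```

Step-by-step execution trace:
1. try: `numbers.append(9)` → numbers = [9].
2. `item = 18 / 2` → item = 9.0. No exception raised.
3. `numbers.append(int(item))` → numbers = [9, 9].
4. `except ZeroDivisionError` is skipped (no exception was raised).
Result: [9, 9]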